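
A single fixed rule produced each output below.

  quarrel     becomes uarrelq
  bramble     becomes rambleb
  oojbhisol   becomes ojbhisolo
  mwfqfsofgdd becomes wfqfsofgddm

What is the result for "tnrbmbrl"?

nrbmbrlt

What's happening: move the first character to the end.
"tnrbmbrl" → "nrbmbrlt".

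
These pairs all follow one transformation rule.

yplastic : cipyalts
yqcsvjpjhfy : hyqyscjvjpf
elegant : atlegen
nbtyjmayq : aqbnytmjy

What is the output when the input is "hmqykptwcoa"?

The transformation: swap each adjacent pair of characters (1↔2, 3↔4, ...), then move the last 2 characters to the front (rotate right by 2).
"hmqykptwcoa" → "mhyqpkwtoca" → "camhyqpkwto".
(Check on "elegant": → "legenat" → "atlegen" ✓)

camhyqpkwto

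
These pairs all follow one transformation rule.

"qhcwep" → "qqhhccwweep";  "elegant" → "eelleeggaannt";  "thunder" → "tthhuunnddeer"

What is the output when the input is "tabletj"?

What's happening: double every character, then delete the last character.
For "tabletj" the result is "ttaabblleettj".

ttaabblleettj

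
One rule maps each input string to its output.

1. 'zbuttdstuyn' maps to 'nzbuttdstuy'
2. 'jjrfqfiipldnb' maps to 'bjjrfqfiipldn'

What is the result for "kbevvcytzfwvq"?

In each case the input is transformed by: move the last character to the front.
Applying that to "kbevvcytzfwvq" gives "qkbevvcytzfwv".

qkbevvcytzfwv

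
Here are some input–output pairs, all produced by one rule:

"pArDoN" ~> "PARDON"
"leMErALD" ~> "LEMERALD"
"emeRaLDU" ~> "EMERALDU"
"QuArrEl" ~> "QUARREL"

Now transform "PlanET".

The pattern: convert every letter to uppercase.
On "PlanET" that produces "PLANET".

PLANET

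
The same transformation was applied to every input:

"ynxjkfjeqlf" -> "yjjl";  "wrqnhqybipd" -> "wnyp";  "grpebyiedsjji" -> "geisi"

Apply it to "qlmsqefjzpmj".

qsfp

In each case the input is transformed by: keep one character in every 3, starting at position 1 (positions 1st, 4th, 7th, ...).
For "qlmsqefjzpmj" the result is "qsfp".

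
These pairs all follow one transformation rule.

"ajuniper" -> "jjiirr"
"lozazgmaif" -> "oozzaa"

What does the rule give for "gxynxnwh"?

xxxxhh

Looking at the pairs, the operation is to keep one character in every 3, starting at position 2 (positions 2nd, 5th, 8th, ...), then double every character.
On "gxynxnwh": the first step gives "xxh", and the second then gives "xxxxhh".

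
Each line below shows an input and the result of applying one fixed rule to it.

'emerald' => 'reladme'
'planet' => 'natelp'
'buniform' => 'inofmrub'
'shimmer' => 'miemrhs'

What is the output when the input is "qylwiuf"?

In each case the input is transformed by: swap each adjacent pair of characters (1↔2, 3↔4, ...), then move the first 2 characters to the end (rotate left by 2).
Starting from "qylwiuf": after the first operation, "yqwluif"; after the second, "wluifyq".
(Check on "emerald": → "merelad" → "reladme" ✓)

wluifyq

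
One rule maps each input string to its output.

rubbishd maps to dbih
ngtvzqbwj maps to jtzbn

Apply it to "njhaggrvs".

Looking at the pairs, the operation is to swap the first and last characters, then keep every other character starting from the first (positions 1st, 3rd, 5th, ...).
"njhaggrvs" → "sjhaggrvn" → "shgrn".

shgrn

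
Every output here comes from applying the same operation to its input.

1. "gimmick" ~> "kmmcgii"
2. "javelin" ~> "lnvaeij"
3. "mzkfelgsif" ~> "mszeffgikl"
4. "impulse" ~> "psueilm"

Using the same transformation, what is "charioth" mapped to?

ortachhi

What's happening: sort the characters into alphabetical order, then move the last 3 characters to the front (rotate right by 3).
Working it through for "charioth": intermediate "achhiort", final "ortachhi".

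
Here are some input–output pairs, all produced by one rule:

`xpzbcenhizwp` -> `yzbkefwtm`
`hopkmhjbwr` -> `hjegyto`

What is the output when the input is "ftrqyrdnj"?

nvoakg

Rule — delete the first 3 characters, then shift every letter 3 places backward in the alphabet (wrapping around).
Applying both steps to "ftrqyrdnj": "qyrdnj", then "nvoakg".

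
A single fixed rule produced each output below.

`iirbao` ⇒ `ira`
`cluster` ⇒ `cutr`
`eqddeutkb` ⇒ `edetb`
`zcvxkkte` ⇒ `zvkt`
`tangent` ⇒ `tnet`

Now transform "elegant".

eeat

The pattern: keep every other character starting from the first (positions 1st, 3rd, 5th, ...).
For "elegant" the result is "eeat".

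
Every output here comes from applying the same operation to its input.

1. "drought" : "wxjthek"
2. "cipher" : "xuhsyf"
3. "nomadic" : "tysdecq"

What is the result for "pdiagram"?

In each case the input is transformed by: move the last 3 characters to the front (rotate right by 3), then shift every letter 10 places backward in the alphabet (wrapping around).
Starting from "pdiagram": after the first operation, "rampdiag"; after the second, "hqcftyqw".

hqcftyqw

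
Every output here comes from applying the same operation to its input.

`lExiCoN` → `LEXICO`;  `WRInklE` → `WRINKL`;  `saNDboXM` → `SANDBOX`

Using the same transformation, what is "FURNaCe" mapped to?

The pattern: delete the last character, then convert every letter to uppercase.
Applying both steps to "FURNaCe": "FURNaC", then "FURNAC".

FURNAC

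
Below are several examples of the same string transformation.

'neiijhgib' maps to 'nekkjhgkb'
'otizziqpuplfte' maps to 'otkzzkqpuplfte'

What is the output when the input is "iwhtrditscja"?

Looking at the pairs, the operation is to replace every "i" with "k".
Doing the same to "iwhtrditscja": "kwhtrdktscja".

kwhtrdktscja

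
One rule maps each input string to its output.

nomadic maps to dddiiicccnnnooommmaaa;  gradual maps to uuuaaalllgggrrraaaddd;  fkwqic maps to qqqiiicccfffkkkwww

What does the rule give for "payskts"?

In each case the input is transformed by: move the last 3 characters to the front (rotate right by 3), then repeat every character 3 times.
"payskts" → "ktspays" → "kkktttssspppaaayyysss".
(Check on "gradual": → "ualgrad" → "uuuaaalllgggrrraaaddd" ✓)

kkktttssspppaaayyysss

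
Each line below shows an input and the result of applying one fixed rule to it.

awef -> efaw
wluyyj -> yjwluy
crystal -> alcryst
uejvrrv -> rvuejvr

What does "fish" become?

shfi

Each output is the input with this applied: move the last 2 characters to the front (rotate right by 2).
"fish" → "shfi".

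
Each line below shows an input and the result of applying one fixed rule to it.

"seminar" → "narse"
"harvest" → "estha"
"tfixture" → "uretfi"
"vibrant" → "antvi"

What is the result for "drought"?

The pattern: move the last 3 characters to the front (rotate right by 3), then delete the last 2 characters.
Starting from "drought": after the first operation, "ghtdrou"; after the second, "ghtdr".
(Check on "harvest": → "estharv" → "estha" ✓)

ghtdr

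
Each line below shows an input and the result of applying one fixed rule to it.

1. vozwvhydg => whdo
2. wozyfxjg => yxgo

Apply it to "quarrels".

What's happening: keep every other character starting from the second (positions 2nd, 4th, 6th, ...), then move the first character to the end.
On "quarrels" that produces "resu".
(Check on "wozyfxjg": → "oyxg" → "yxgo" ✓)

resu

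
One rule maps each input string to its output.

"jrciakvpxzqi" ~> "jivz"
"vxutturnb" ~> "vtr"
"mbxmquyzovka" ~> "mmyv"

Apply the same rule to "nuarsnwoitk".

In each case the input is transformed by: keep one character in every 3, starting at position 1 (positions 1st, 4th, 7th, ...).
On "nuarsnwoitk" that produces "nrwt".

nrwt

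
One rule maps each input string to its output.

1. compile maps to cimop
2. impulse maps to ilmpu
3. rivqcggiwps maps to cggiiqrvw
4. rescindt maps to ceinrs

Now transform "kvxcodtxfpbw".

cdfkoptvxx

Looking at the pairs, the operation is to delete the last 2 characters, then sort the characters into alphabetical order.
Applying both steps to "kvxcodtxfpbw": "kvxcodtxfp", then "cdfkoptvxx".
(Check on "impulse": → "impul" → "ilmpu" ✓)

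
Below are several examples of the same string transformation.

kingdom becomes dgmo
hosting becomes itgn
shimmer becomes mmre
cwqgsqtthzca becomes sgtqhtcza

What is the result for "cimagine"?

In each case the input is transformed by: delete the first 3 characters, then swap each adjacent pair of characters (1↔2, 3↔4, ...).
Starting from "cimagine": after the first operation, "agine"; after the second, "ganie".
(Check on "cwqgsqtthzca": → "gsqtthzca" → "sgtqhtcza" ✓)

ganie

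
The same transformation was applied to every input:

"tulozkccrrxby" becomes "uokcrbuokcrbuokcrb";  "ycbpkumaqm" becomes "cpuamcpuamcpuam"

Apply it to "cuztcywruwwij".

utyrwiutyrwiutyrwi

Rule — keep every other character starting from the second (positions 2nd, 4th, 6th, ...), then write the whole string 3 times in a row.
Applying that to "cuztcywruwwij" gives "utyrwiutyrwiutyrwi".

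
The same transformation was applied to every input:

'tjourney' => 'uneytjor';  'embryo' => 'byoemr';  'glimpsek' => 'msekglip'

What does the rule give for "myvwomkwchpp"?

Rule — swap the front and back halves of the string, then swap the first and last characters.
Applying both steps to "myvwomkwchpp": "kwchppmyvwom", then "mwchppmyvwok".

mwchppmyvwok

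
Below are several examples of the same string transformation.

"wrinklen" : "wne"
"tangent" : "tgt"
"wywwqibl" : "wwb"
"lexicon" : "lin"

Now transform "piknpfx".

What's happening: keep one character in every 3, starting at position 1 (positions 1st, 4th, 7th, ...).
So "piknpfx" becomes "pnx".

pnx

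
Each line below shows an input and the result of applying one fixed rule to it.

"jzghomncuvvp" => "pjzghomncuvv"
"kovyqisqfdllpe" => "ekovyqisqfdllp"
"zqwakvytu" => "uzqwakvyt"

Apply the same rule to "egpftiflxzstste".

Rule — move the last character to the front.
For "egpftiflxzstste" the result is "eegpftiflxzstst".

eegpftiflxzstst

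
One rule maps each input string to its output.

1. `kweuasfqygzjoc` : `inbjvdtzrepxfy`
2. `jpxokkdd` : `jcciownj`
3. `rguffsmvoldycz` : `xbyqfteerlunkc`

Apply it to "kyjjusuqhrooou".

Each output is the input with this applied: move the last 3 characters to the front (rotate right by 3), then shift every letter 1 place backward in the alphabet (wrapping around).
On "kyjjusuqhrooou": the first step gives "ooukyjjusuqhro", and the second then gives "nntjxiitrtpgqn".

nntjxiitrtpgqn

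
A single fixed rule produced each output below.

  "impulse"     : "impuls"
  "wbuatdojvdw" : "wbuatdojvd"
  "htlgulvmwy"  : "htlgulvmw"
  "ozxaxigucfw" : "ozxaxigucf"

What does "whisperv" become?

The pattern: delete the last character.
On "whisperv" that produces "whisper".

whisper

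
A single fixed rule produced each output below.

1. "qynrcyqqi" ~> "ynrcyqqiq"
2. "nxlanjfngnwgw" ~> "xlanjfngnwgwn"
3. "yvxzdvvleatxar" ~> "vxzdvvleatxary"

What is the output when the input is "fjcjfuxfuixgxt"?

jcjfuxfuixgxtf

The pattern: move the first character to the end.
For "fjcjfuxfuixgxt" the result is "jcjfuxfuixgxtf".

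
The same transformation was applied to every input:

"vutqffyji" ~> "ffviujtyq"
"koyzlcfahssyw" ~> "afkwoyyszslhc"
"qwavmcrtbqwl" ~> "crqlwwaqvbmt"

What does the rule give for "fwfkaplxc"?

pafcwxflk

The rule is to take characters alternately from the front and the back (1st, last, 2nd, 2nd-last, ...), then move the last 2 characters to the front (rotate right by 2).
For "fwfkaplxc" the result is "pafcwxflk".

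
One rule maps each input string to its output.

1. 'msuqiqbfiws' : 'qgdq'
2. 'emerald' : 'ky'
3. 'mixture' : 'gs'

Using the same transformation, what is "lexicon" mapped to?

ca

In each case the input is transformed by: keep one character in every 3, starting at position 2 (positions 2nd, 5th, 8th, ...), then shift every letter 2 places backward in the alphabet (wrapping around).
"lexicon" → "ca".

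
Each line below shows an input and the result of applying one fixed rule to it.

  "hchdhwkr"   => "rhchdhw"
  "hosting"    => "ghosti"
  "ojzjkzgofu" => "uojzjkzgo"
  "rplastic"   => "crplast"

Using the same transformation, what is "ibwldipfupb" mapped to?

bibwldipfu

The rule is to move the last 2 characters to the front (rotate right by 2), then delete the first character.
Applying both steps to "ibwldipfupb": "pbibwldipfu", then "bibwldipfu".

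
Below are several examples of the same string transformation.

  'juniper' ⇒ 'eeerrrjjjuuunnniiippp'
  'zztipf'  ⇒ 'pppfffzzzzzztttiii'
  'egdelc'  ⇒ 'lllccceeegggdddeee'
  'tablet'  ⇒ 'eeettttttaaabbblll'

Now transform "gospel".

eeelllgggooosssppp

Looking at the pairs, the operation is to move the last 2 characters to the front (rotate right by 2), then repeat every character 3 times.
For "gospel", step one produces "elgosp"; step two turns that into "eeelllgggooosssppp".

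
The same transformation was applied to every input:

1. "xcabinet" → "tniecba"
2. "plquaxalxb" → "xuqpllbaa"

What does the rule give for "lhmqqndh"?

qnmlhhd

The transformation: sort the characters into reverse alphabetical order, then delete the first character.
Starting from "lhmqqndh": after the first operation, "qqnmlhhd"; after the second, "qnmlhhd".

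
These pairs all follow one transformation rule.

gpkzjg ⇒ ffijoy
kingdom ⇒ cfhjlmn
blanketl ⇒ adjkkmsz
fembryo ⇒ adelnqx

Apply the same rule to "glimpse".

dfhklor

What's happening: shift every letter 1 place backward in the alphabet (wrapping around), then sort the characters into alphabetical order.
"glimpse" → "fkhlord" → "dfhklor".
(Check on "kingdom": → "jhmfcnl" → "cfhjlmn" ✓)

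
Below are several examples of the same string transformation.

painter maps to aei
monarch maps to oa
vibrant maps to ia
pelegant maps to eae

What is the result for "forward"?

oa

The transformation: take characters alternately from the front and the back (1st, last, 2nd, 2nd-last, ...), then keep only the vowels.
Starting from "forward": after the first operation, "fdorraw"; after the second, "oa".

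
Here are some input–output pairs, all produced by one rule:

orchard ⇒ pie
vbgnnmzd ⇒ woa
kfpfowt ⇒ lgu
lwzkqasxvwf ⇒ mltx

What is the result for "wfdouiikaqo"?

The rule is to keep one character in every 3, starting at position 1 (positions 1st, 4th, 7th, ...), then shift every letter 1 place forward in the alphabet (wrapping around).
"wfdouiikaqo" → "woiq" → "xpjr".
(Check on "orchard": → "ohd" → "pie" ✓)

xpjr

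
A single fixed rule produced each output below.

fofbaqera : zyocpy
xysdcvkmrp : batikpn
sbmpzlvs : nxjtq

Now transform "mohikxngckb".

Rule — shift every letter 2 places backward in the alphabet (wrapping around), then delete the first 3 characters.
Working it through for "mohikxngckb": intermediate "kmfgivleaiz", final "givleaiz".
(Check on "fofbaqera": → "dmdzyocpy" → "zyocpy" ✓)

givleaiz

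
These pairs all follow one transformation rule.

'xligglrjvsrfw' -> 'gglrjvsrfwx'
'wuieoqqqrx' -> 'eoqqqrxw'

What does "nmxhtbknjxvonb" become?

htbknjxvonbn

The transformation: move the first 3 characters to the end (rotate left by 3), then delete the last 2 characters.
"nmxhtbknjxvonb" → "htbknjxvonbnmx" → "htbknjxvonbn".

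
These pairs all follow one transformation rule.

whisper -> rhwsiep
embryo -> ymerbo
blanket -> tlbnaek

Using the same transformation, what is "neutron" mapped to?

The transformation: swap each adjacent pair of characters (1↔2, 3↔4, ...), then move the last character to the front.
So "neutron" becomes "nentuor".
(Check on "embryo": → "merboy" → "ymerbo" ✓)

nentuor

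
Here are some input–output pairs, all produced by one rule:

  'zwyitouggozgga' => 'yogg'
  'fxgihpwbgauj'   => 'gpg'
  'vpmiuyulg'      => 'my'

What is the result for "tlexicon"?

Rule — delete the last character, then keep one character in every 3, starting at position 3 (positions 3rd, 6th, 9th, ...).
Doing the same to "tlexicon": "ec".

ec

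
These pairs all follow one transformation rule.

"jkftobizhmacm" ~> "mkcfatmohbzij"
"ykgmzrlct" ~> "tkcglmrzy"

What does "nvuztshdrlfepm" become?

Looking at the pairs, the operation is to take characters alternately from the front and the back (1st, last, 2nd, 2nd-last, ...), then move the first character to the end.
On "nvuztshdrlfepm": the first step gives "nmvpuezftlsrhd", and the second then gives "mvpuezftlsrhdn".

mvpuezftlsrhdn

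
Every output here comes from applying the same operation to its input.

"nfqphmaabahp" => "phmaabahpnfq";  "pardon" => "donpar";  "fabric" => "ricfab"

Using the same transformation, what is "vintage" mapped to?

tagevin

Rule — move the first 3 characters to the end (rotate left by 3).
Applying that to "vintage" gives "tagevin".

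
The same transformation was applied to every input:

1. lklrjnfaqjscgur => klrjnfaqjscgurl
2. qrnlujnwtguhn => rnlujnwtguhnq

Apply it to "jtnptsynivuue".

tnptsynivuuej

Each output is the input with this applied: move the first character to the end.
Doing the same to "jtnptsynivuue": "tnptsynivuuej".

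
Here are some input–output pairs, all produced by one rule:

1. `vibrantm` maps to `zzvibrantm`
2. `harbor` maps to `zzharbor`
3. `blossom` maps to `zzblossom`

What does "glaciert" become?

zzglaciert

In each case the input is transformed by: prepend "zz".
"glaciert" → "zzglaciert".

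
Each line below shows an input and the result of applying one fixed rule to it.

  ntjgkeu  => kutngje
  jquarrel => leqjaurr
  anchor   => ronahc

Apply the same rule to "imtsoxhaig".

The pattern: swap each adjacent pair of characters (1↔2, 3↔4, ...), then move the last 2 characters to the front (rotate right by 2).
Working it through for "imtsoxhaig": intermediate "mistxoahgi", final "gimistxoah".

gimistxoah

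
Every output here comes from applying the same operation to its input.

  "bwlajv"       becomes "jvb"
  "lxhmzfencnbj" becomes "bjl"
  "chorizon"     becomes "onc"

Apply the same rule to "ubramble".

What's happening: move the first character to the end, then keep only the last 3 characters.
On "ubramble": the first step gives "brambleu", and the second then gives "leu".
(Check on "bwlajv": → "wlajvb" → "jvb" ✓)

leu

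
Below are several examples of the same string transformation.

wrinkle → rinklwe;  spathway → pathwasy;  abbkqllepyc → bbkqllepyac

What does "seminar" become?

eminasr

The pattern: swap the first and last characters, then move the first character to the end.
"seminar" → "reminas" → "eminasr".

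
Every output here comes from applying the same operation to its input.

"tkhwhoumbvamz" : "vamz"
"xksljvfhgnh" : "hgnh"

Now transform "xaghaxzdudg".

Each output is the input with this applied: keep only the last 4 characters.
So "xaghaxzdudg" becomes "dudg".

dudg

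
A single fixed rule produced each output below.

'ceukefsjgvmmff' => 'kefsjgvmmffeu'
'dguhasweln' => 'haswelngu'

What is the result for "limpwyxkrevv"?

Looking at the pairs, the operation is to delete the first character, then move the first 2 characters to the end (rotate left by 2).
For "limpwyxkrevv", step one produces "impwyxkrevv"; step two turns that into "pwyxkrevvim".

pwyxkrevvim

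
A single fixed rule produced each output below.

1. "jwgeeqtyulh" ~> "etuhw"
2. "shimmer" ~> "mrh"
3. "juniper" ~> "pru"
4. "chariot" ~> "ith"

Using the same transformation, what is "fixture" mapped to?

uei

The pattern: move the first 3 characters to the end (rotate left by 3), then keep every other character starting from the second (positions 2nd, 4th, 6th, ...).
"fixture" → "turefix" → "uei".
(Check on "shimmer": → "mmershi" → "mrh" ✓)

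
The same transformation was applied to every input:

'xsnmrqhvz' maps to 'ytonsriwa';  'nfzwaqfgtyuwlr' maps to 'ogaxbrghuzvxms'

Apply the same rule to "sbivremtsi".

tcjwsfnutj

The rule is to shift every letter 1 place forward in the alphabet (wrapping around).
"sbivremtsi" → "tcjwsfnutj".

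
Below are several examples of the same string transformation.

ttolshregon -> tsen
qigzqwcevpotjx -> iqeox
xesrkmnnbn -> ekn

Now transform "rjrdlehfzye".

The pattern: keep one character in every 3, starting at position 2 (positions 2nd, 5th, 8th, ...).
Applying that to "rjrdlehfzye" gives "jlfe".

jlfe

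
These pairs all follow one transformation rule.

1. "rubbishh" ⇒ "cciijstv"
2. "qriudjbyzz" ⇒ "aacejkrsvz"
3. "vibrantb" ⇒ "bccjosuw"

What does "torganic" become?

In each case the input is transformed by: shift every letter 1 place forward in the alphabet (wrapping around), then sort the characters into alphabetical order.
Working it through for "torganic": intermediate "upshbojd", final "bdhjopsu".

bdhjopsu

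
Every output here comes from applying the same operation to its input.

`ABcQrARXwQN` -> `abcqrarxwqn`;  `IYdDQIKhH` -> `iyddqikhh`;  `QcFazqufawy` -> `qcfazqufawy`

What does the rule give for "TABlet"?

What's happening: convert every letter to lowercase.
"TABlet" → "tablet".

tablet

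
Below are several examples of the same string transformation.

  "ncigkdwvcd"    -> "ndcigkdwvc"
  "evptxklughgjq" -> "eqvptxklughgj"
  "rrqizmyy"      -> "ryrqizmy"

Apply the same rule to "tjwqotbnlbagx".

The pattern: swap the first and last characters, then move the last character to the front.
Working it through for "tjwqotbnlbagx": intermediate "xjwqotbnlbagt", final "txjwqotbnlbag".

txjwqotbnlbag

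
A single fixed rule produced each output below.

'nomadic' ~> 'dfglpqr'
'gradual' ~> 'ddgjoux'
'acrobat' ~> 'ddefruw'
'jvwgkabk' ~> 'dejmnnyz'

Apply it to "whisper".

The rule is to shift every letter 3 places forward in the alphabet (wrapping around), then sort the characters into alphabetical order.
For "whisper" the result is "hklsuvz".

hklsuvz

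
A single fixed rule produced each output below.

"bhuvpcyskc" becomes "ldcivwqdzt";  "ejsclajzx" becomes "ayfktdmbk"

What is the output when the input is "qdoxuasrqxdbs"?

Rule — move the last 2 characters to the front (rotate right by 2), then shift every letter 1 place forward in the alphabet (wrapping around).
On "qdoxuasrqxdbs": the first step gives "bsqdoxuasrqxd", and the second then gives "ctrepyvbtsrye".

ctrepyvbtsrye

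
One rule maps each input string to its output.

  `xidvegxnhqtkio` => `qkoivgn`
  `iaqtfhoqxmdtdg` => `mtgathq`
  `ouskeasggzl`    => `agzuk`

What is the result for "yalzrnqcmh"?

nchaz

In each case the input is transformed by: keep every other character starting from the second (positions 2nd, 4th, 6th, ...), then move the last 3 characters to the front (rotate right by 3).
Applying both steps to "yalzrnqcmh": "aznch", then "nchaz".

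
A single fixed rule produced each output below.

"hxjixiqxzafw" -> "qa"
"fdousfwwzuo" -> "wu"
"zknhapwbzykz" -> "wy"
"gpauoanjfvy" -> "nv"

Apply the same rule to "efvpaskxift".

What's happening: keep one character in every 3, starting at position 1 (positions 1st, 4th, 7th, ...), then delete the first 2 characters.
Starting from "efvpaskxift": after the first operation, "epkf"; after the second, "kf".

kf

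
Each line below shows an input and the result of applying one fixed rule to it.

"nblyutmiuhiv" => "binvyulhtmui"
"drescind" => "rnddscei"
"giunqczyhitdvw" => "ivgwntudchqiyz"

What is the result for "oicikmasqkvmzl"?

izolivcmmqkksa

The transformation: swap each adjacent pair of characters (1↔2, 3↔4, ...), then take characters alternately from the front and the back (1st, last, 2nd, 2nd-last, ...).
For "oicikmasqkvmzl", step one produces "ioicmksakqmvlz"; step two turns that into "izolivcmmqkksa".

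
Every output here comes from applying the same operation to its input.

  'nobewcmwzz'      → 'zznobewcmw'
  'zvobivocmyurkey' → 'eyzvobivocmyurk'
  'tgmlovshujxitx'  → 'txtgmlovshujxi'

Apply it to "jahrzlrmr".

mrjahrzlr

The pattern: move the last 2 characters to the front (rotate right by 2).
For "jahrzlrmr" the result is "mrjahrzlr".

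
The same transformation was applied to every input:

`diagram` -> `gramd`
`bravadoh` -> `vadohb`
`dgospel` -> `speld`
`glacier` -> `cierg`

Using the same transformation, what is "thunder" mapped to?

The pattern: move the first character to the end, then delete the first 2 characters.
Working it through for "thunder": intermediate "hundert", final "ndert".
(Check on "dgospel": → "gospeld" → "speld" ✓)

ndert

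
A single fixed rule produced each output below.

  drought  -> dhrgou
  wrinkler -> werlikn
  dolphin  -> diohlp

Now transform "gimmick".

The rule is to delete the last character, then take characters alternately from the front and the back (1st, last, 2nd, 2nd-last, ...).
Working it through for "gimmick": intermediate "gimmic", final "gciimm".

gciimm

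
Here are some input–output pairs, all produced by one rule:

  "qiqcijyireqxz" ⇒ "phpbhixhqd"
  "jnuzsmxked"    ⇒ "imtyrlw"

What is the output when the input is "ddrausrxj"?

ccqztr

Each output is the input with this applied: delete the last 3 characters, then shift every letter 1 place backward in the alphabet (wrapping around).
On "ddrausrxj": the first step gives "ddraus", and the second then gives "ccqztr".
(Check on "jnuzsmxked": → "jnuzsmx" → "imtyrlw" ✓)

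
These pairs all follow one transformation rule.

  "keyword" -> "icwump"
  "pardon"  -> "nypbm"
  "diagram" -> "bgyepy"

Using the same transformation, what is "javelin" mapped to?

Rule — shift every letter 2 places backward in the alphabet (wrapping around), then delete the last character.
On "javelin" that produces "hytcjg".

hytcjg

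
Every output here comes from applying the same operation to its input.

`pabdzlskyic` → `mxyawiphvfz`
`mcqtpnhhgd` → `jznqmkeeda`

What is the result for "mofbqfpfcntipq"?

The pattern: shift every letter 3 places backward in the alphabet (wrapping around).
Applying that to "mofbqfpfcntipq" gives "jlcyncmczkqfmn".

jlcyncmczkqfmn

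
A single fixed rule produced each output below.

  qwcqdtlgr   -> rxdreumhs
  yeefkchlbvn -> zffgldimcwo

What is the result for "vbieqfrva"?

The pattern: shift every letter 1 place forward in the alphabet (wrapping around).
"vbieqfrva" → "wcjfrgswb".

wcjfrgswb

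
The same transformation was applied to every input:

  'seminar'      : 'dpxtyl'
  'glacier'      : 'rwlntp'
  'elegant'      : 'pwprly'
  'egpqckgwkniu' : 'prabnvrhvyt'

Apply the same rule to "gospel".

What's happening: shift every letter 11 places forward in the alphabet (wrapping around), then delete the last character.
Starting from "gospel": after the first operation, "rzdapw"; after the second, "rzdap".

rzdap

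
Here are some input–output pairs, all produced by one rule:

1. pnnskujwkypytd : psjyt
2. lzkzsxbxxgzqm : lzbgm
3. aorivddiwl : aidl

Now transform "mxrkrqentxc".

mkex

Looking at the pairs, the operation is to keep one character in every 3, starting at position 1 (positions 1st, 4th, 7th, ...).
Applying that to "mxrkrqentxc" gives "mkex".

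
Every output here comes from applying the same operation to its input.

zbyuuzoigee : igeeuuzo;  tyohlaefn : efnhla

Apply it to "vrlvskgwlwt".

Each output is the input with this applied: delete the first 3 characters, then swap the front and back halves of the string.
Starting from "vrlvskgwlwt": after the first operation, "vskgwlwt"; after the second, "wlwtvskg".

wlwtvskg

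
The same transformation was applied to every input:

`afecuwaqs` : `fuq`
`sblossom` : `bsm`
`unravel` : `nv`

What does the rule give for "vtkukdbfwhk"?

The pattern: keep one character in every 3, starting at position 2 (positions 2nd, 5th, 8th, ...).
On "vtkukdbfwhk" that produces "tkfk".

tkfk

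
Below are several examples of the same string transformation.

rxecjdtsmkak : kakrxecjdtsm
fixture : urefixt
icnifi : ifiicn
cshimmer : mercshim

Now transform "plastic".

ticplas

Each output is the input with this applied: move the last 3 characters to the front (rotate right by 3).
So "plastic" becomes "ticplas".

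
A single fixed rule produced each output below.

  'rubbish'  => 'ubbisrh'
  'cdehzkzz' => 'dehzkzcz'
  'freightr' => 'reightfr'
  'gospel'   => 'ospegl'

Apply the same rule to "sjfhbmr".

Each output is the input with this applied: swap the first and last characters, then move the first character to the end.
For "sjfhbmr", step one produces "rjfhbms"; step two turns that into "jfhbmsr".

jfhbmsr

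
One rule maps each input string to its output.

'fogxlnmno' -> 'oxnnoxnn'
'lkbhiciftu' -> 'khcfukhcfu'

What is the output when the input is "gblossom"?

bosmbosm

Rule — keep every other character starting from the second (positions 2nd, 4th, 6th, ...), then write the whole string twice.
"gblossom" → "bosm" → "bosmbosm".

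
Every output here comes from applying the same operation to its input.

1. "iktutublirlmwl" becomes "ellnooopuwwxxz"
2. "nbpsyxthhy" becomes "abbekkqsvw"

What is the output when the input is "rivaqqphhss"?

dkklsttuvvy

In each case the input is transformed by: shift every letter 3 places forward in the alphabet (wrapping around), then sort the characters into alphabetical order.
Applying both steps to "rivaqqphhss": "ulydttskkvv", then "dkklsttuvvy".
(Check on "nbpsyxthhy": → "qesvbawkkb" → "abbekkqsvw" ✓)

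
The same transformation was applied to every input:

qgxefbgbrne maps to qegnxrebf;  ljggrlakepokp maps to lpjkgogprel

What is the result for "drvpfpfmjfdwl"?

dlrwvdpffjp

Looking at the pairs, the operation is to take characters alternately from the front and the back (1st, last, 2nd, 2nd-last, ...), then delete the last 2 characters.
Working it through for "drvpfpfmjfdwl": intermediate "dlrwvdpffjpmf", final "dlrwvdpffjp".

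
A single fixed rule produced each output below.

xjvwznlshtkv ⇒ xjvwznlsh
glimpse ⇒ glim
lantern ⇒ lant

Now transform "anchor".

In each case the input is transformed by: delete the last 3 characters.
"anchor" → "anc".

anc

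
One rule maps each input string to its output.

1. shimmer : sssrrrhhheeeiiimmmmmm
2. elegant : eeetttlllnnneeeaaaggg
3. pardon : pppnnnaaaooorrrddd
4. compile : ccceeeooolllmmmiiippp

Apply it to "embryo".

eeeooommmyyybbbrrr

The transformation: take characters alternately from the front and the back (1st, last, 2nd, 2nd-last, ...), then repeat every character 3 times.
"embryo" → "eomybr" → "eeeooommmyyybbbrrr".
(Check on "shimmer": → "srheimm" → "sssrrrhhheeeiiimmmmmm" ✓)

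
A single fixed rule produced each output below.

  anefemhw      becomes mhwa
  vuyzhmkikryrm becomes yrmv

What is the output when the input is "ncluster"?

tern

The rule is to move the last 3 characters to the front (rotate right by 3), then keep only the first 4 characters.
On "ncluster": the first step gives "ternclus", and the second then gives "tern".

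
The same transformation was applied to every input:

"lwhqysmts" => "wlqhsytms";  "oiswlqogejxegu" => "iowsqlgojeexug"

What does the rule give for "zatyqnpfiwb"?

azytnqfpwib

The rule is to swap each adjacent pair of characters (1↔2, 3↔4, ...).
Applying that to "zatyqnpfiwb" gives "azytnqfpwib".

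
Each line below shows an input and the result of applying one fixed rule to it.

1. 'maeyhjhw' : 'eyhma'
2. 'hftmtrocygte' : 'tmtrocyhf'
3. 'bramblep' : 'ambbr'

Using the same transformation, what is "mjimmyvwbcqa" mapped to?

immyvwbmj

The rule is to delete the last 3 characters, then move the first 2 characters to the end (rotate left by 2).
Starting from "mjimmyvwbcqa": after the first operation, "mjimmyvwb"; after the second, "immyvwbmj".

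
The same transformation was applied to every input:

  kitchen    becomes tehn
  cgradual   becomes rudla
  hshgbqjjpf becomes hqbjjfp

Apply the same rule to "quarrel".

aerl

The transformation: swap each adjacent pair of characters (1↔2, 3↔4, ...), then delete the first 3 characters.
For "quarrel", step one produces "uqraerl"; step two turns that into "aerl".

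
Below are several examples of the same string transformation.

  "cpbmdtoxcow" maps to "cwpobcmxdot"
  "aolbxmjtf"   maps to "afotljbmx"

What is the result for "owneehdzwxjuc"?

ocwunjexewhzd

In each case the input is transformed by: take characters alternately from the front and the back (1st, last, 2nd, 2nd-last, ...).
Applying that to "owneehdzwxjuc" gives "ocwunjexewhzd".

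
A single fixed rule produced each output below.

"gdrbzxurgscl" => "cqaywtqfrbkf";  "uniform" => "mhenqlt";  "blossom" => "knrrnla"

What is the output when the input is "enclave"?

In each case the input is transformed by: shift every letter 1 place backward in the alphabet (wrapping around), then move the first character to the end.
For "enclave", step one produces "dmbkzud"; step two turns that into "mbkzudd".

mbkzudd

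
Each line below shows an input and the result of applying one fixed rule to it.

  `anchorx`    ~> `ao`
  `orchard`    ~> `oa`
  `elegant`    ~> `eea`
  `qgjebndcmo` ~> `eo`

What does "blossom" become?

oo

Looking at the pairs, the operation is to keep only the vowels.
On "blossom" that produces "oo".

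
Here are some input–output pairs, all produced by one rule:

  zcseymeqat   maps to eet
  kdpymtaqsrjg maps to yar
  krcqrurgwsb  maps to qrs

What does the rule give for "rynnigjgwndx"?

njn

Rule — delete the first 3 characters, then keep one character in every 3, starting at position 1 (positions 1st, 4th, 7th, ...).
On "rynnigjgwndx": the first step gives "nigjgwndx", and the second then gives "njn".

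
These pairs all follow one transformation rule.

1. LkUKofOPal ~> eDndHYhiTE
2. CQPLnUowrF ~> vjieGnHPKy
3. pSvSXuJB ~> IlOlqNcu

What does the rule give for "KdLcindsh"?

The transformation: shift every letter 7 places backward in the alphabet (wrapping around), then flip the case of every letter.
Applying both steps to "KdLcindsh": "DwEvbgwla", then "dWeVBGWLA".
(Check on "pSvSXuJB": → "iLoLQnCU" → "IlOlqNcu" ✓)

dWeVBGWLA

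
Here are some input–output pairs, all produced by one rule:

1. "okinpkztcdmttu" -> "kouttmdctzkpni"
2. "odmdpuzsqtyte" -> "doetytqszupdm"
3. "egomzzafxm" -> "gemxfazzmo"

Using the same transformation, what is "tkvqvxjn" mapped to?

ktnjxvqv

Looking at the pairs, the operation is to reverse the string, then move the last 2 characters to the front (rotate right by 2).
For "tkvqvxjn", step one produces "njxvqvkt"; step two turns that into "ktnjxvqv".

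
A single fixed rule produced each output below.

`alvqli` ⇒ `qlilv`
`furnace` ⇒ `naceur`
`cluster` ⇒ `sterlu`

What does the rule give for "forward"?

wardor

The transformation: delete the first character, then move the first 2 characters to the end (rotate left by 2).
For "forward", step one produces "orward"; step two turns that into "wardor".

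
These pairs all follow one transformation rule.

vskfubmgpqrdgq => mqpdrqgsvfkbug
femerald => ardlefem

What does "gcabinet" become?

nitecgba

The pattern: swap each adjacent pair of characters (1↔2, 3↔4, ...), then swap the front and back halves of the string.
Starting from "gcabinet": after the first operation, "cgbanite"; after the second, "nitecgba".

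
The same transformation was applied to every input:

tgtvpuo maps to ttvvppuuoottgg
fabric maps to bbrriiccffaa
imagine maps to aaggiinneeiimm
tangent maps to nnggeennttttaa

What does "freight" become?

eeiigghhttffrr

Looking at the pairs, the operation is to move the first 2 characters to the end (rotate left by 2), then double every character.
For "freight", step one produces "eightfr"; step two turns that into "eeiigghhttffrr".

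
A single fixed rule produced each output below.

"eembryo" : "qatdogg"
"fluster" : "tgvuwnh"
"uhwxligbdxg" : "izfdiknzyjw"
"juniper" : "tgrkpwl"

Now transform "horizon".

pqbktqj

Rule — reverse the string, then shift every letter 2 places forward in the alphabet (wrapping around).
Applying both steps to "horizon": "noziroh", then "pqbktqj".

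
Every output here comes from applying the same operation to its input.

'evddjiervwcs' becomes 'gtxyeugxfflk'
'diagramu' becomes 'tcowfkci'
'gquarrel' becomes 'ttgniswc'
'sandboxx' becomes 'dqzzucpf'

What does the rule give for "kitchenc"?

Rule — shift every letter 2 places forward in the alphabet (wrapping around), then swap the front and back halves of the string.
For "kitchenc", step one produces "mkvejgpe"; step two turns that into "jgpemkve".

jgpemkve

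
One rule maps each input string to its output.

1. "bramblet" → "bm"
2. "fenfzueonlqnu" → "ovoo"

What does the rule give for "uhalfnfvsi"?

What's happening: keep one character in every 3, starting at position 3 (positions 3rd, 6th, 9th, ...), then shift every letter 1 place forward in the alphabet (wrapping around).
Doing the same to "uhalfnfvsi": "bot".
(Check on "bramblet": → "al" → "bm" ✓)

bot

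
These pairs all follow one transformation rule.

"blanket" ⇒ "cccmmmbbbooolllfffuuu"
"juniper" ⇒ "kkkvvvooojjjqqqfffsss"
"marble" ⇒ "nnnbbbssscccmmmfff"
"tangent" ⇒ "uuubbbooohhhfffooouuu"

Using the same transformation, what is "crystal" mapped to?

dddssszzztttuuubbbmmm

In each case the input is transformed by: repeat every character 3 times, then shift every letter 1 place forward in the alphabet (wrapping around).
Applying both steps to "crystal": "cccrrryyyssstttaaalll", then "dddssszzztttuuubbbmmm".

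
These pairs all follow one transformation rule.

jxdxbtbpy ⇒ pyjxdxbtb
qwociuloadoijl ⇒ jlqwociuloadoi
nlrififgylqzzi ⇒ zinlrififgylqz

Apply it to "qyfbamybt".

Rule — move the last 2 characters to the front (rotate right by 2).
For "qyfbamybt" the result is "btqyfbamy".

btqyfbamy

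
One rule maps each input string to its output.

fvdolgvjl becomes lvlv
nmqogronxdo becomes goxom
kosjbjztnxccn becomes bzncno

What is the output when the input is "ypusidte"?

Each output is the input with this applied: move the first 3 characters to the end (rotate left by 3), then keep every other character starting from the second (positions 2nd, 4th, 6th, ...).
Applying both steps to "ypusidte": "sidteypu", then "ityu".

ityu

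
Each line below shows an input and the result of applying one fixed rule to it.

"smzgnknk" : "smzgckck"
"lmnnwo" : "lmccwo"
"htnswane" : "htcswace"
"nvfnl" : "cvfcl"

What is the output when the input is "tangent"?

tacgect

The pattern: replace every "n" with "c".
So "tangent" becomes "tacgect".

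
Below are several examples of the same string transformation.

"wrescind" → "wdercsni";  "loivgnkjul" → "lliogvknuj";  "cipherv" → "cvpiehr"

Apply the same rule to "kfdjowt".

ktdfojw

Looking at the pairs, the operation is to move the last character to the front, then swap each adjacent pair of characters (1↔2, 3↔4, ...).
"kfdjowt" → "tkfdjow" → "ktdfojw".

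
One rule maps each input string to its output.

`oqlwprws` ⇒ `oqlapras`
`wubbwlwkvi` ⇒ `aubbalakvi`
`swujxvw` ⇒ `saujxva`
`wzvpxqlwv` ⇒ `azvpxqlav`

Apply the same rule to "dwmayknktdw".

The pattern: replace every "w" with "a".
So "dwmayknktdw" becomes "damayknktda".

damayknktda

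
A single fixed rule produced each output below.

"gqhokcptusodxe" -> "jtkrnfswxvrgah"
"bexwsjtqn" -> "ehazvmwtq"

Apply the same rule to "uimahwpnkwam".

xlpdkzsqnzdp

What's happening: shift every letter 3 places forward in the alphabet (wrapping around).
"uimahwpnkwam" → "xlpdkzsqnzdp".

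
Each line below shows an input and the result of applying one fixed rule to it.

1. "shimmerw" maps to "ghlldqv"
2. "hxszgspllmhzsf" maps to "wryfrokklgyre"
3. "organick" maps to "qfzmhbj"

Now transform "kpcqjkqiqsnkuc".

obpijphprmjtb

The rule is to shift every letter 1 place backward in the alphabet (wrapping around), then delete the first character.
Starting from "kpcqjkqiqsnkuc": after the first operation, "jobpijphprmjtb"; after the second, "obpijphprmjtb".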